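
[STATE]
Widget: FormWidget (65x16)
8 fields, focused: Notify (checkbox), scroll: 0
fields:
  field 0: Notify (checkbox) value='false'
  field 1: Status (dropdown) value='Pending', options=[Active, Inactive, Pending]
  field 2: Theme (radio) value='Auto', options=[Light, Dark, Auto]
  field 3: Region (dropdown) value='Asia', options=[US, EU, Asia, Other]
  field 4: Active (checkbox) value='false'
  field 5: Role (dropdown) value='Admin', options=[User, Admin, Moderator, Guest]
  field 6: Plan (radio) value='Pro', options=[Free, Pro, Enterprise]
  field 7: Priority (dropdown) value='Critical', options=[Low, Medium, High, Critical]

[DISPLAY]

> Notify:     [ ]                                                
  Status:     [Pending                                         ▼]
  Theme:      ( ) Light  ( ) Dark  (●) Auto                      
  Region:     [Asia                                            ▼]
  Active:     [ ]                                                
  Role:       [Admin                                           ▼]
  Plan:       ( ) Free  (●) Pro  ( ) Enterprise                  
  Priority:   [Critical                                        ▼]
                                                                 
                                                                 
                                                                 
                                                                 
                                                                 
                                                                 
                                                                 
                                                                 


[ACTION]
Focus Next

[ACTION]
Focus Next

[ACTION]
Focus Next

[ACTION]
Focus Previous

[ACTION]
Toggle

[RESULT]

  Notify:     [ ]                                                
  Status:     [Pending                                         ▼]
> Theme:      ( ) Light  ( ) Dark  (●) Auto                      
  Region:     [Asia                                            ▼]
  Active:     [ ]                                                
  Role:       [Admin                                           ▼]
  Plan:       ( ) Free  (●) Pro  ( ) Enterprise                  
  Priority:   [Critical                                        ▼]
                                                                 
                                                                 
                                                                 
                                                                 
                                                                 
                                                                 
                                                                 
                                                                 


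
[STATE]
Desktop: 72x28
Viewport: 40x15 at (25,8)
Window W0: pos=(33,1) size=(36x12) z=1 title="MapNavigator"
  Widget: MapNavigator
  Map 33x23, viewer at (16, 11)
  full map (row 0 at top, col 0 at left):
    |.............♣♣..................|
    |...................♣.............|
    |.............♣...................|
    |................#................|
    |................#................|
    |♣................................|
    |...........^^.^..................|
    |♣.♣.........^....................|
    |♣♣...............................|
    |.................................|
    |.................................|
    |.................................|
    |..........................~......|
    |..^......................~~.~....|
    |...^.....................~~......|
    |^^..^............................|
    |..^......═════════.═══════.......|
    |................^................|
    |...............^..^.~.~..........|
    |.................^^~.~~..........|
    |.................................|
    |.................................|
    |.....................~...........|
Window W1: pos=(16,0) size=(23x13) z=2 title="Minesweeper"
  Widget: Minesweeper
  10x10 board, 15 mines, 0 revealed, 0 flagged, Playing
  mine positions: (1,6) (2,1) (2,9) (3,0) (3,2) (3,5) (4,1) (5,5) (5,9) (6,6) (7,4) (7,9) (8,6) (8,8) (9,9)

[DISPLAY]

■■           ┃............@.............
■■           ┃......................~...
■■           ┃.....................~~.~.
■■           ┃.....................~~...
━━━━━━━━━━━━━┛━━━━━━━━━━━━━━━━━━━━━━━━━━
                                        
                                        
                                        
                                        
                                        
                                        
                                        
                                        
                                        
                                        


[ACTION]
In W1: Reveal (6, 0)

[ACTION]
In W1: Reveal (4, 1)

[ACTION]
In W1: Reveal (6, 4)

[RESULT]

■✹           ┃............@.............
■■           ┃......................~...
■✹           ┃.....................~~.~.
✹■           ┃.....................~~...
━━━━━━━━━━━━━┛━━━━━━━━━━━━━━━━━━━━━━━━━━
                                        
                                        
                                        
                                        
                                        
                                        
                                        
                                        
                                        
                                        


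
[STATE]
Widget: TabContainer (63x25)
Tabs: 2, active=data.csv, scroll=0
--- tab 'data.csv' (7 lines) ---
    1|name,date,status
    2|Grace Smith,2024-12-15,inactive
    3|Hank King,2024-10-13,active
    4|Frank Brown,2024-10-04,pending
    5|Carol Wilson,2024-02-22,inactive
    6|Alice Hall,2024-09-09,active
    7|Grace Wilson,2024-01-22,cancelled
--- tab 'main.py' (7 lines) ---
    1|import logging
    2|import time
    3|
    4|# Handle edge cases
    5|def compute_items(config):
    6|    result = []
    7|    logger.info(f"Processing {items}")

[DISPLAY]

[data.csv]│ main.py                                            
───────────────────────────────────────────────────────────────
name,date,status                                               
Grace Smith,2024-12-15,inactive                                
Hank King,2024-10-13,active                                    
Frank Brown,2024-10-04,pending                                 
Carol Wilson,2024-02-22,inactive                               
Alice Hall,2024-09-09,active                                   
Grace Wilson,2024-01-22,cancelled                              
                                                               
                                                               
                                                               
                                                               
                                                               
                                                               
                                                               
                                                               
                                                               
                                                               
                                                               
                                                               
                                                               
                                                               
                                                               
                                                               


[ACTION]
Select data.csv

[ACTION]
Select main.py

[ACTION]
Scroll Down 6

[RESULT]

 data.csv │[main.py]                                           
───────────────────────────────────────────────────────────────
    logger.info(f"Processing {items}")                         
                                                               
                                                               
                                                               
                                                               
                                                               
                                                               
                                                               
                                                               
                                                               
                                                               
                                                               
                                                               
                                                               
                                                               
                                                               
                                                               
                                                               
                                                               
                                                               
                                                               
                                                               
                                                               


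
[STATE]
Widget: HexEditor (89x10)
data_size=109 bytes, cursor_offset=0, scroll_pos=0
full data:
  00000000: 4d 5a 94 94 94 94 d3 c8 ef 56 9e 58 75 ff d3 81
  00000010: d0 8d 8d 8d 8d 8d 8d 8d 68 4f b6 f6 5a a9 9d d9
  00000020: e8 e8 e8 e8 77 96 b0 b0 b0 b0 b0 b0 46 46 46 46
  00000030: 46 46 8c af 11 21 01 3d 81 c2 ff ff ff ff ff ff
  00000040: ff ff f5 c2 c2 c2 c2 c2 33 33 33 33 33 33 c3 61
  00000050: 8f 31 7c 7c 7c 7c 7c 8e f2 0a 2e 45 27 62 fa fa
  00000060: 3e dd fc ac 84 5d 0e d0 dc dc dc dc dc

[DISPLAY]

00000000  4D 5a 94 94 94 94 d3 c8  ef 56 9e 58 75 ff d3 81  |MZ.......V.Xu...|           
00000010  d0 8d 8d 8d 8d 8d 8d 8d  68 4f b6 f6 5a a9 9d d9  |........hO..Z...|           
00000020  e8 e8 e8 e8 77 96 b0 b0  b0 b0 b0 b0 46 46 46 46  |....w.......FFFF|           
00000030  46 46 8c af 11 21 01 3d  81 c2 ff ff ff ff ff ff  |FF...!.=........|           
00000040  ff ff f5 c2 c2 c2 c2 c2  33 33 33 33 33 33 c3 61  |........333333.a|           
00000050  8f 31 7c 7c 7c 7c 7c 8e  f2 0a 2e 45 27 62 fa fa  |.1|||||....E'b..|           
00000060  3e dd fc ac 84 5d 0e d0  dc dc dc dc dc           |>....].......   |           
                                                                                         
                                                                                         
                                                                                         


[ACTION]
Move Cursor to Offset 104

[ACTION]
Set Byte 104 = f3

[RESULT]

00000000  4d 5a 94 94 94 94 d3 c8  ef 56 9e 58 75 ff d3 81  |MZ.......V.Xu...|           
00000010  d0 8d 8d 8d 8d 8d 8d 8d  68 4f b6 f6 5a a9 9d d9  |........hO..Z...|           
00000020  e8 e8 e8 e8 77 96 b0 b0  b0 b0 b0 b0 46 46 46 46  |....w.......FFFF|           
00000030  46 46 8c af 11 21 01 3d  81 c2 ff ff ff ff ff ff  |FF...!.=........|           
00000040  ff ff f5 c2 c2 c2 c2 c2  33 33 33 33 33 33 c3 61  |........333333.a|           
00000050  8f 31 7c 7c 7c 7c 7c 8e  f2 0a 2e 45 27 62 fa fa  |.1|||||....E'b..|           
00000060  3e dd fc ac 84 5d 0e d0  F3 dc dc dc dc           |>....].......   |           
                                                                                         
                                                                                         
                                                                                         


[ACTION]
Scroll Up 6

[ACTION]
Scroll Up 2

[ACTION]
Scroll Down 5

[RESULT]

00000050  8f 31 7c 7c 7c 7c 7c 8e  f2 0a 2e 45 27 62 fa fa  |.1|||||....E'b..|           
00000060  3e dd fc ac 84 5d 0e d0  F3 dc dc dc dc           |>....].......   |           
                                                                                         
                                                                                         
                                                                                         
                                                                                         
                                                                                         
                                                                                         
                                                                                         
                                                                                         


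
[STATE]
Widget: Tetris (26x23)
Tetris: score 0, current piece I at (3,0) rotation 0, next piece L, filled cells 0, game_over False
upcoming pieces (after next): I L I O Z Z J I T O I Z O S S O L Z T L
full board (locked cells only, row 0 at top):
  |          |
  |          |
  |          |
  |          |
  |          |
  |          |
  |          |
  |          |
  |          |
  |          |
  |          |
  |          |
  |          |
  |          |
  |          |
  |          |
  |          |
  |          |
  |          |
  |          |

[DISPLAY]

   ████   │Next:          
          │  ▒            
          │▒▒▒            
          │               
          │               
          │               
          │Score:         
          │0              
          │               
          │               
          │               
          │               
          │               
          │               
          │               
          │               
          │               
          │               
          │               
          │               
          │               
          │               
          │               


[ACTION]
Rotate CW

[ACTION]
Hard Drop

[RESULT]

     ▒    │Next:          
   ▒▒▒    │████           
          │               
          │               
          │               
          │               
          │Score:         
          │0              
          │               
          │               
          │               
          │               
          │               
          │               
          │               
          │               
   █      │               
   █      │               
   █      │               
   █      │               
          │               
          │               
          │               


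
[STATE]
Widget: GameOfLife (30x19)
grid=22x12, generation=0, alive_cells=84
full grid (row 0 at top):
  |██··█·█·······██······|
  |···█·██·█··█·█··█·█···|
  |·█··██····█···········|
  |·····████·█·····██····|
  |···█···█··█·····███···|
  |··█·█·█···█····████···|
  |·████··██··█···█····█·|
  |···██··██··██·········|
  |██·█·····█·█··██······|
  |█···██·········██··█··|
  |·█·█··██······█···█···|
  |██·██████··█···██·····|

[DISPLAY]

Gen: 0                        
██··█·█·······██······        
···█·██·█··█·█··█·█···        
·█··██····█···········        
·····████·█·····██····        
···█···█··█·····███···        
··█·█·█···█····████···        
·████··██··█···█····█·        
···██··██··██·········        
██·█·····█·█··██······        
█···██·········██··█··        
·█·█··██······█···█···        
██·██████··█···██·····        
                              
                              
                              
                              
                              
                              


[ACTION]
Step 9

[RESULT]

Gen: 9                        
··············█████···        
···██········█···██···        
··██·········███······        
·█·██·········██······        
·█·██··█·█···█··█·····        
·········█·█·█·█······        
·█····█·····█·█···█···        
·█····█·····█···███···        
··█·····█·██··█·█·█···        
·█······███·····█·█···        
··██···███·······██···        
·················██···        
                              
                              
                              
                              
                              
                              


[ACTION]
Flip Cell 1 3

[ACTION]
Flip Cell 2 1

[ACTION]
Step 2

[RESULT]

Gen: 11                       
··············██·█····        
··█··········█········        
██············████····        
███·········███·██····        
·███·······██████·····        
···█······█······█····        
·██········██·█·█·██··        
·██····██·█·██··█·····        
█··█···██·███···█···█·        
·█·█···███·█···██···█·        
··█············██··█··        
·················██···        
                              
                              
                              
                              
                              
                              


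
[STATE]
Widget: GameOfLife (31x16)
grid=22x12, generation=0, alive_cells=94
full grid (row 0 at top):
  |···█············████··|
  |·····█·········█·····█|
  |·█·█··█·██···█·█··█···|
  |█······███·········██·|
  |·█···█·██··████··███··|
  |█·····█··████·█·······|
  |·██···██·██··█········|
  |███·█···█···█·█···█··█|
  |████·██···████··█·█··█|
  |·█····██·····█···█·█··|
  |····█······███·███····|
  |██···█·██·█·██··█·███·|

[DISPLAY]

Gen: 0                         
···█············████··         
·····█·········█·····█         
·█·█··█·██···█·█··█···         
█······███·········██·         
·█···█·██··████··███··         
█·····█··████·█·······         
·██···██·██··█········         
███·█···█···█·█···█··█         
████·██···████··█·█··█         
·█····██·····█···█·█··         
····█······███·███····         
██···█·██·█·██··█·███·         
                               
                               
                               


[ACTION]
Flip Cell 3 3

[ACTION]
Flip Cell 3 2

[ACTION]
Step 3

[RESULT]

Gen: 3                         
··············█···██··         
····················█·         
·█·█··········█··██··█         
█··███···········█···█         
█·············█··███··         
█············█·█████··         
·███·██·····█···█·██··         
·····█·█········█·██··         
··██············█·█·█·         
█··██··█······██··█·█·         
█·██████········█··██·         
·█···██········█······         
                               
                               
                               


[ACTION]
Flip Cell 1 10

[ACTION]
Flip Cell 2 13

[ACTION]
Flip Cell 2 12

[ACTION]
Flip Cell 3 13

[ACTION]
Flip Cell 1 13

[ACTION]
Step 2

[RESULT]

Gen: 5                         
······················         
·············█···█··██         
····█······██···███··█         
█···█·······█···██····         
····█·······█···█····█         
█·█·█········█·█····██         
█·█████·········█··███         
·█·············███··██         
··█···█·············█·         
·███··██········█·█··█         
··██··███·······██·███         
·███··················         
                               
                               
                               


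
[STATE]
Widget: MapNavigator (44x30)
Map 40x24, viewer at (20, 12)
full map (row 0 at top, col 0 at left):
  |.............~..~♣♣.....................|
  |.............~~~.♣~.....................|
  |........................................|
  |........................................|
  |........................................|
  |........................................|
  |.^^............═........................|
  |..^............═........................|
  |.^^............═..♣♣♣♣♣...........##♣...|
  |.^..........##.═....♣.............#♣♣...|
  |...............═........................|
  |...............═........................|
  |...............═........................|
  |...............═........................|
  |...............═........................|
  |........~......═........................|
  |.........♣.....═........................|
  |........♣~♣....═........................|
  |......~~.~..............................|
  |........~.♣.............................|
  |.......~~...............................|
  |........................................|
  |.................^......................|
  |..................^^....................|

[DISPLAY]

                                            
                                            
                                            
  .............~..~♣♣.....................  
  .............~~~.♣~.....................  
  ........................................  
  ........................................  
  ........................................  
  ........................................  
  .^^............═........................  
  ..^............═........................  
  .^^............═..♣♣♣♣♣...........##♣...  
  .^..........##.═....♣.............#♣♣...  
  ...............═........................  
  ...............═........................  
  ...............═....@...................  
  ...............═........................  
  ...............═........................  
  ........~......═........................  
  .........♣.....═........................  
  ........♣~♣....═........................  
  ......~~.~..............................  
  ........~.♣.............................  
  .......~~...............................  
  ........................................  
  .................^......................  
  ..................^^....................  
                                            
                                            
                                            


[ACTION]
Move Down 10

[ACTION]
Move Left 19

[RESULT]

                     ..^............═.......
                     .^^............═..♣♣♣♣♣
                     .^..........##.═....♣..
                     ...............═.......
                     ...............═.......
                     ...............═.......
                     ...............═.......
                     ...............═.......
                     ........~......═.......
                     .........♣.....═.......
                     ........♣~♣....═.......
                     ......~~.~.............
                     ........~.♣............
                     .......~~..............
                     .......................
                     .@...............^.....
                     ..................^^...
                                            
                                            
                                            
                                            
                                            
                                            
                                            
                                            
                                            
                                            
                                            
                                            
                                            


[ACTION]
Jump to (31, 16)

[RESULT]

....~~~.♣~.....................             
...............................             
...............................             
...............................             
...............................             
......═........................             
......═........................             
......═..♣♣♣♣♣...........##♣...             
...##.═....♣.............#♣♣...             
......═........................             
......═........................             
......═........................             
......═........................             
......═........................             
......═........................             
♣.....═...............@........             
~♣....═........................             
~..............................             
.♣.............................             
...............................             
...............................             
........^......................             
.........^^....................             
                                            
                                            
                                            
                                            
                                            
                                            
                                            


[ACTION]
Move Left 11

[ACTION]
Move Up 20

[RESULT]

                                            
                                            
                                            
                                            
                                            
                                            
                                            
                                            
                                            
                                            
                                            
                                            
                                            
                                            
                                            
  .............~..~♣♣.@...................  
  .............~~~.♣~.....................  
  ........................................  
  ........................................  
  ........................................  
  ........................................  
  .^^............═........................  
  ..^............═........................  
  .^^............═..♣♣♣♣♣...........##♣...  
  .^..........##.═....♣.............#♣♣...  
  ...............═........................  
  ...............═........................  
  ...............═........................  
  ...............═........................  
  ...............═........................  


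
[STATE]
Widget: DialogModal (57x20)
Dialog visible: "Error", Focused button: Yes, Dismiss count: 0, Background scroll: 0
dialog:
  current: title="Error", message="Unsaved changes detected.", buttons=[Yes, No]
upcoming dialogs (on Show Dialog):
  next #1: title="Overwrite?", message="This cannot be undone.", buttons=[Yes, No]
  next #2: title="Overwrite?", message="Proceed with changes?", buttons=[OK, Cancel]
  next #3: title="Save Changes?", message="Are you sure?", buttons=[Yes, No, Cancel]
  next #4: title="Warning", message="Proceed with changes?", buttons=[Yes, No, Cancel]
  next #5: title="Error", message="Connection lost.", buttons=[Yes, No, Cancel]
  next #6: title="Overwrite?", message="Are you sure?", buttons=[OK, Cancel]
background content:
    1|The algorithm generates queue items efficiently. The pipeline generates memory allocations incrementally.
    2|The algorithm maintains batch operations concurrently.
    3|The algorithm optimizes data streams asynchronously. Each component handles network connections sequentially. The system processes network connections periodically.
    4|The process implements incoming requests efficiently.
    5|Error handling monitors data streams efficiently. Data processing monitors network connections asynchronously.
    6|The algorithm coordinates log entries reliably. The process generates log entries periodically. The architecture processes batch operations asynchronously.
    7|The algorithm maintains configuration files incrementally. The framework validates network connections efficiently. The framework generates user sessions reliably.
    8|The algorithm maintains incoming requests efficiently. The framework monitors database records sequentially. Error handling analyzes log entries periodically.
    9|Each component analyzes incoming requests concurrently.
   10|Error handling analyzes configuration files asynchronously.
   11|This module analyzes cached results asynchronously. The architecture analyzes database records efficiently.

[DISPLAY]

The algorithm generates queue items efficiently. The pipe
The algorithm maintains batch operations concurrently.   
The algorithm optimizes data streams asynchronously. Each
The process implements incoming requests efficiently.    
Error handling monitors data streams efficiently. Data pr
The algorithm coordinates log entries reliably. The proce
The algorithm maintains configuration files incrementally
The algorithm ┌───────────────────────────┐fficiently. Th
Each component│           Error           │oncurrently.  
Error handling│ Unsaved changes detected. │ asynchronousl
This module an│         [Yes]  No         │onously. The a
              └───────────────────────────┘              
                                                         
                                                         
                                                         
                                                         
                                                         
                                                         
                                                         
                                                         


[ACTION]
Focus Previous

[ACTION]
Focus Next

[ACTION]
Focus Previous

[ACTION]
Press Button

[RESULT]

The algorithm generates queue items efficiently. The pipe
The algorithm maintains batch operations concurrently.   
The algorithm optimizes data streams asynchronously. Each
The process implements incoming requests efficiently.    
Error handling monitors data streams efficiently. Data pr
The algorithm coordinates log entries reliably. The proce
The algorithm maintains configuration files incrementally
The algorithm maintains incoming requests efficiently. Th
Each component analyzes incoming requests concurrently.  
Error handling analyzes configuration files asynchronousl
This module analyzes cached results asynchronously. The a
                                                         
                                                         
                                                         
                                                         
                                                         
                                                         
                                                         
                                                         
                                                         


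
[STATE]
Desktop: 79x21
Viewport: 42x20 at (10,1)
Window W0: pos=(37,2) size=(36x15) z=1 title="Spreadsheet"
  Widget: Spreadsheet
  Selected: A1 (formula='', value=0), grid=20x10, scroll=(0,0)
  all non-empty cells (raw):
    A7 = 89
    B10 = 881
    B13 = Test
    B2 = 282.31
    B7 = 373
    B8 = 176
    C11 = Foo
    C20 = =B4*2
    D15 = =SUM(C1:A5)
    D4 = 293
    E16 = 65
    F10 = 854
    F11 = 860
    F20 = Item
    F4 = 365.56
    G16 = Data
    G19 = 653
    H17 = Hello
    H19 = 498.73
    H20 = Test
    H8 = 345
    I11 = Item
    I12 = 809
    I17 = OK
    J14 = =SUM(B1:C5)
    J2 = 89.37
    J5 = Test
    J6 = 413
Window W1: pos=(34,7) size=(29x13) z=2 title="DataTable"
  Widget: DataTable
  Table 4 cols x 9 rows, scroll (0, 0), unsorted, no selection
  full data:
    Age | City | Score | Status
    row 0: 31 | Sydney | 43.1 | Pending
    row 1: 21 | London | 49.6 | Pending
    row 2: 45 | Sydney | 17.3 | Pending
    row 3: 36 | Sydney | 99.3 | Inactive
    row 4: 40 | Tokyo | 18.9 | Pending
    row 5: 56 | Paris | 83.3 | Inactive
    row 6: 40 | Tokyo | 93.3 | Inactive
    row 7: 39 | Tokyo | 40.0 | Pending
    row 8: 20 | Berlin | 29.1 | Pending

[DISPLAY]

                                          
                           ┏━━━━━━━━━━━━━━
                           ┃ Spreadsheet  
                           ┠──────────────
                           ┃A1:           
                           ┃       A      
                        ┏━━━━━━━━━━━━━━━━━
                        ┃ DataTable       
                        ┠─────────────────
                        ┃Age│City  │Score│
                        ┃───┼──────┼─────┼
                        ┃31 │Sydney│43.1 │
                        ┃21 │London│49.6 │
                        ┃45 │Sydney│17.3 │
                        ┃36 │Sydney│99.3 │
                        ┃40 │Tokyo │18.9 │
                        ┃56 │Paris │83.3 │
                        ┃40 │Tokyo │93.3 │
                        ┗━━━━━━━━━━━━━━━━━
                                          


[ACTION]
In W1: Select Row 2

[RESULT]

                                          
                           ┏━━━━━━━━━━━━━━
                           ┃ Spreadsheet  
                           ┠──────────────
                           ┃A1:           
                           ┃       A      
                        ┏━━━━━━━━━━━━━━━━━
                        ┃ DataTable       
                        ┠─────────────────
                        ┃Age│City  │Score│
                        ┃───┼──────┼─────┼
                        ┃31 │Sydney│43.1 │
                        ┃21 │London│49.6 │
                        ┃>5 │Sydney│17.3 │
                        ┃36 │Sydney│99.3 │
                        ┃40 │Tokyo │18.9 │
                        ┃56 │Paris │83.3 │
                        ┃40 │Tokyo │93.3 │
                        ┗━━━━━━━━━━━━━━━━━
                                          


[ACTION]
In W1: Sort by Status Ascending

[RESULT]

                                          
                           ┏━━━━━━━━━━━━━━
                           ┃ Spreadsheet  
                           ┠──────────────
                           ┃A1:           
                           ┃       A      
                        ┏━━━━━━━━━━━━━━━━━
                        ┃ DataTable       
                        ┠─────────────────
                        ┃Age│City  │Score│
                        ┃───┼──────┼─────┼
                        ┃36 │Sydney│99.3 │
                        ┃56 │Paris │83.3 │
                        ┃>0 │Tokyo │93.3 │
                        ┃31 │Sydney│43.1 │
                        ┃21 │London│49.6 │
                        ┃45 │Sydney│17.3 │
                        ┃40 │Tokyo │18.9 │
                        ┗━━━━━━━━━━━━━━━━━
                                          


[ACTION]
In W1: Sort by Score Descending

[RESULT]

                                          
                           ┏━━━━━━━━━━━━━━
                           ┃ Spreadsheet  
                           ┠──────────────
                           ┃A1:           
                           ┃       A      
                        ┏━━━━━━━━━━━━━━━━━
                        ┃ DataTable       
                        ┠─────────────────
                        ┃Age│City  │Scor▼│
                        ┃───┼──────┼─────┼
                        ┃36 │Sydney│99.3 │
                        ┃40 │Tokyo │93.3 │
                        ┃>6 │Paris │83.3 │
                        ┃21 │London│49.6 │
                        ┃31 │Sydney│43.1 │
                        ┃39 │Tokyo │40.0 │
                        ┃20 │Berlin│29.1 │
                        ┗━━━━━━━━━━━━━━━━━
                                          


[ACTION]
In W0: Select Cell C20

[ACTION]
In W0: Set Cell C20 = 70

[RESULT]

                                          
                           ┏━━━━━━━━━━━━━━
                           ┃ Spreadsheet  
                           ┠──────────────
                           ┃C20: 70       
                           ┃       A      
                        ┏━━━━━━━━━━━━━━━━━
                        ┃ DataTable       
                        ┠─────────────────
                        ┃Age│City  │Scor▼│
                        ┃───┼──────┼─────┼
                        ┃36 │Sydney│99.3 │
                        ┃40 │Tokyo │93.3 │
                        ┃>6 │Paris │83.3 │
                        ┃21 │London│49.6 │
                        ┃31 │Sydney│43.1 │
                        ┃39 │Tokyo │40.0 │
                        ┃20 │Berlin│29.1 │
                        ┗━━━━━━━━━━━━━━━━━
                                          
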